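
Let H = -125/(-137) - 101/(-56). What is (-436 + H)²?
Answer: 11050006464025/58859584 ≈ 1.8774e+5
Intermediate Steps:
H = 20837/7672 (H = -125*(-1/137) - 101*(-1/56) = 125/137 + 101/56 = 20837/7672 ≈ 2.7160)
(-436 + H)² = (-436 + 20837/7672)² = (-3324155/7672)² = 11050006464025/58859584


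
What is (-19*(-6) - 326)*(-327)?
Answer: 69324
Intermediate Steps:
(-19*(-6) - 326)*(-327) = (114 - 326)*(-327) = -212*(-327) = 69324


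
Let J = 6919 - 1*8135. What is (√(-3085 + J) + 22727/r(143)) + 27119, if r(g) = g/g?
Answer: 49846 + I*√4301 ≈ 49846.0 + 65.582*I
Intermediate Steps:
J = -1216 (J = 6919 - 8135 = -1216)
r(g) = 1
(√(-3085 + J) + 22727/r(143)) + 27119 = (√(-3085 - 1216) + 22727/1) + 27119 = (√(-4301) + 22727*1) + 27119 = (I*√4301 + 22727) + 27119 = (22727 + I*√4301) + 27119 = 49846 + I*√4301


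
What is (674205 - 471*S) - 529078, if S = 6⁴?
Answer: -465289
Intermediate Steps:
S = 1296
(674205 - 471*S) - 529078 = (674205 - 471*1296) - 529078 = (674205 - 610416) - 529078 = 63789 - 529078 = -465289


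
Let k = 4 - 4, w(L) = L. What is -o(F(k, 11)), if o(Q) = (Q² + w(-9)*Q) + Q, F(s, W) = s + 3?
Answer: 15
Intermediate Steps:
k = 0
F(s, W) = 3 + s
o(Q) = Q² - 8*Q (o(Q) = (Q² - 9*Q) + Q = Q² - 8*Q)
-o(F(k, 11)) = -(3 + 0)*(-8 + (3 + 0)) = -3*(-8 + 3) = -3*(-5) = -1*(-15) = 15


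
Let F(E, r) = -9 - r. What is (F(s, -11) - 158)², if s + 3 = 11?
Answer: 24336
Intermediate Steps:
s = 8 (s = -3 + 11 = 8)
(F(s, -11) - 158)² = ((-9 - 1*(-11)) - 158)² = ((-9 + 11) - 158)² = (2 - 158)² = (-156)² = 24336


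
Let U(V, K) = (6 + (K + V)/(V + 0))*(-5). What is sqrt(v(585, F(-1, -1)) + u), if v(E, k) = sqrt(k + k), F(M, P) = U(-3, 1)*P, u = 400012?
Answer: sqrt(3600108 + 30*sqrt(6))/3 ≈ 632.47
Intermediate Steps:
U(V, K) = -30 - 5*(K + V)/V (U(V, K) = (6 + (K + V)/V)*(-5) = -30 - 5*(K + V)/V)
F(M, P) = -100*P/3 (F(M, P) = (-35 - 5*1/(-3))*P = (-35 - 5*1*(-1/3))*P = (-35 + 5/3)*P = -100*P/3)
v(E, k) = sqrt(2)*sqrt(k) (v(E, k) = sqrt(2*k) = sqrt(2)*sqrt(k))
sqrt(v(585, F(-1, -1)) + u) = sqrt(sqrt(2)*sqrt(-100/3*(-1)) + 400012) = sqrt(sqrt(2)*sqrt(100/3) + 400012) = sqrt(sqrt(2)*(10*sqrt(3)/3) + 400012) = sqrt(10*sqrt(6)/3 + 400012) = sqrt(400012 + 10*sqrt(6)/3)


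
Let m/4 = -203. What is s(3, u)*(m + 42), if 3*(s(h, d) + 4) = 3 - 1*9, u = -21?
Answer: 4620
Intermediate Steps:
s(h, d) = -6 (s(h, d) = -4 + (3 - 1*9)/3 = -4 + (3 - 9)/3 = -4 + (1/3)*(-6) = -4 - 2 = -6)
m = -812 (m = 4*(-203) = -812)
s(3, u)*(m + 42) = -6*(-812 + 42) = -6*(-770) = 4620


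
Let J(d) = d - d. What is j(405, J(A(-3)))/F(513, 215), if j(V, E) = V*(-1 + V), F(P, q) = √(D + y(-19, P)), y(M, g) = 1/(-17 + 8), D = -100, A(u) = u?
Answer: -490860*I*√901/901 ≈ -16353.0*I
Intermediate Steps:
J(d) = 0
y(M, g) = -⅑ (y(M, g) = 1/(-9) = -⅑)
F(P, q) = I*√901/3 (F(P, q) = √(-100 - ⅑) = √(-901/9) = I*√901/3)
j(405, J(A(-3)))/F(513, 215) = (405*(-1 + 405))/((I*√901/3)) = (405*404)*(-3*I*√901/901) = 163620*(-3*I*√901/901) = -490860*I*√901/901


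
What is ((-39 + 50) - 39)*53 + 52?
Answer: -1432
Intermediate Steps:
((-39 + 50) - 39)*53 + 52 = (11 - 39)*53 + 52 = -28*53 + 52 = -1484 + 52 = -1432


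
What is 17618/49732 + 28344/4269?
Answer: 247469175/35384318 ≈ 6.9938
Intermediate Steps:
17618/49732 + 28344/4269 = 17618*(1/49732) + 28344*(1/4269) = 8809/24866 + 9448/1423 = 247469175/35384318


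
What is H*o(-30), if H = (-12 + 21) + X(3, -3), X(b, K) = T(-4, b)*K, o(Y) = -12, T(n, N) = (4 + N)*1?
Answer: 144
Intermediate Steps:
T(n, N) = 4 + N
X(b, K) = K*(4 + b) (X(b, K) = (4 + b)*K = K*(4 + b))
H = -12 (H = (-12 + 21) - 3*(4 + 3) = 9 - 3*7 = 9 - 21 = -12)
H*o(-30) = -12*(-12) = 144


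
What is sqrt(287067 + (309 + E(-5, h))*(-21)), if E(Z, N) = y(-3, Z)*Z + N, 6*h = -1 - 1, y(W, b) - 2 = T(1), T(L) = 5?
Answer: 2*sqrt(70330) ≈ 530.40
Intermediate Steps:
y(W, b) = 7 (y(W, b) = 2 + 5 = 7)
h = -1/3 (h = (-1 - 1)/6 = (1/6)*(-2) = -1/3 ≈ -0.33333)
E(Z, N) = N + 7*Z (E(Z, N) = 7*Z + N = N + 7*Z)
sqrt(287067 + (309 + E(-5, h))*(-21)) = sqrt(287067 + (309 + (-1/3 + 7*(-5)))*(-21)) = sqrt(287067 + (309 + (-1/3 - 35))*(-21)) = sqrt(287067 + (309 - 106/3)*(-21)) = sqrt(287067 + (821/3)*(-21)) = sqrt(287067 - 5747) = sqrt(281320) = 2*sqrt(70330)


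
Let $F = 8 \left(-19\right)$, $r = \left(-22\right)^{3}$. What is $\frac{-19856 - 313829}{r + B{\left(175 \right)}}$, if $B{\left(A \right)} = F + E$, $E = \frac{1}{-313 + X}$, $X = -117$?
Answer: $\frac{143484550}{4644001} \approx 30.897$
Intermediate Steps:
$r = -10648$
$E = - \frac{1}{430}$ ($E = \frac{1}{-313 - 117} = \frac{1}{-430} = - \frac{1}{430} \approx -0.0023256$)
$F = -152$
$B{\left(A \right)} = - \frac{65361}{430}$ ($B{\left(A \right)} = -152 - \frac{1}{430} = - \frac{65361}{430}$)
$\frac{-19856 - 313829}{r + B{\left(175 \right)}} = \frac{-19856 - 313829}{-10648 - \frac{65361}{430}} = \frac{-19856 - 313829}{- \frac{4644001}{430}} = \left(-19856 - 313829\right) \left(- \frac{430}{4644001}\right) = \left(-333685\right) \left(- \frac{430}{4644001}\right) = \frac{143484550}{4644001}$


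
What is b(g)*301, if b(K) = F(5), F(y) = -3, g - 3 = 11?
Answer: -903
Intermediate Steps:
g = 14 (g = 3 + 11 = 14)
b(K) = -3
b(g)*301 = -3*301 = -903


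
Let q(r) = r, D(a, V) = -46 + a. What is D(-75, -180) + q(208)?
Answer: 87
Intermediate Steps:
D(-75, -180) + q(208) = (-46 - 75) + 208 = -121 + 208 = 87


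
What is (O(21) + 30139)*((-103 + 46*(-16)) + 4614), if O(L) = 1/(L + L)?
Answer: 4778542225/42 ≈ 1.1377e+8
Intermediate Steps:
O(L) = 1/(2*L)
(O(21) + 30139)*((-103 + 46*(-16)) + 4614) = ((½)/21 + 30139)*((-103 + 46*(-16)) + 4614) = ((½)*(1/21) + 30139)*((-103 - 736) + 4614) = (1/42 + 30139)*(-839 + 4614) = (1265839/42)*3775 = 4778542225/42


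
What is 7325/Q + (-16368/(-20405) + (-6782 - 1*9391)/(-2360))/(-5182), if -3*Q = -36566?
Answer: 49729414566123/82952748553360 ≈ 0.59949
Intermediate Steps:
Q = 36566/3 (Q = -⅓*(-36566) = 36566/3 ≈ 12189.)
7325/Q + (-16368/(-20405) + (-6782 - 1*9391)/(-2360))/(-5182) = 7325/(36566/3) + (-16368/(-20405) + (-6782 - 1*9391)/(-2360))/(-5182) = 7325*(3/36566) + (-16368*(-1/20405) + (-6782 - 9391)*(-1/2360))*(-1/5182) = 21975/36566 + (1488/1855 - 16173*(-1/2360))*(-1/5182) = 21975/36566 + (1488/1855 + 16173/2360)*(-1/5182) = 21975/36566 + (6702519/875560)*(-1/5182) = 21975/36566 - 6702519/4537151920 = 49729414566123/82952748553360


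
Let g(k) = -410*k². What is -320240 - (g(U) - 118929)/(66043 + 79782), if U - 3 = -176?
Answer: -46686608181/145825 ≈ -3.2016e+5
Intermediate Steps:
U = -173 (U = 3 - 176 = -173)
-320240 - (g(U) - 118929)/(66043 + 79782) = -320240 - (-410*(-173)² - 118929)/(66043 + 79782) = -320240 - (-410*29929 - 118929)/145825 = -320240 - (-12270890 - 118929)/145825 = -320240 - (-12389819)/145825 = -320240 - 1*(-12389819/145825) = -320240 + 12389819/145825 = -46686608181/145825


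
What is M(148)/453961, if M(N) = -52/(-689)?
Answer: 4/24059933 ≈ 1.6625e-7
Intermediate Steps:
M(N) = 4/53 (M(N) = -52*(-1/689) = 4/53)
M(148)/453961 = (4/53)/453961 = (4/53)*(1/453961) = 4/24059933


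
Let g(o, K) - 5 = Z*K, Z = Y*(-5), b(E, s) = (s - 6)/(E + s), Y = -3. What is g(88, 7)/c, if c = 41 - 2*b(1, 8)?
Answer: 198/73 ≈ 2.7123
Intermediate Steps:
b(E, s) = (-6 + s)/(E + s)
c = 365/9 (c = 41 - 2*(-6 + 8)/(1 + 8) = 41 - 2*2/9 = 41 - 4/9 = 365/9 ≈ 40.556)
Z = 15 (Z = -3*(-5) = 15)
g(o, K) = 5 + 15*K
g(88, 7)/c = (5 + 15*7)/(365/9) = (5 + 105)*(9/365) = 110*(9/365) = 198/73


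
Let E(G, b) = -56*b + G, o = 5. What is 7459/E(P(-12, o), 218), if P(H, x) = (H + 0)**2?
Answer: -7459/12064 ≈ -0.61829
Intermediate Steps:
P(H, x) = H**2
E(G, b) = G - 56*b
7459/E(P(-12, o), 218) = 7459/((-12)**2 - 56*218) = 7459/(144 - 12208) = 7459/(-12064) = 7459*(-1/12064) = -7459/12064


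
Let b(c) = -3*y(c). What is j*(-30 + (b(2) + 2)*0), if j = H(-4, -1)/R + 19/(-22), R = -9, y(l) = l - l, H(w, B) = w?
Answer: 415/33 ≈ 12.576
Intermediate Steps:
y(l) = 0
j = -83/198 (j = -4/(-9) + 19/(-22) = -4*(-1/9) + 19*(-1/22) = 4/9 - 19/22 = -83/198 ≈ -0.41919)
b(c) = 0 (b(c) = -3*0 = 0)
j*(-30 + (b(2) + 2)*0) = -83*(-30 + (0 + 2)*0)/198 = -83*(-30 + 2*0)/198 = -83*(-30 + 0)/198 = -83/198*(-30) = 415/33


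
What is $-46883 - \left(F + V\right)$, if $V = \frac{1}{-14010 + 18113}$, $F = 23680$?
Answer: $- \frac{289519990}{4103} \approx -70563.0$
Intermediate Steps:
$V = \frac{1}{4103} \approx 0.00024372$
$-46883 - \left(F + V\right) = -46883 - \left(23680 + \frac{1}{4103}\right) = -46883 - \frac{97159041}{4103} = - \frac{289519990}{4103}$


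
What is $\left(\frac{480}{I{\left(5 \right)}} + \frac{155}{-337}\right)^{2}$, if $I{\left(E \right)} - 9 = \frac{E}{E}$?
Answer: $\frac{256672441}{113569} \approx 2260.1$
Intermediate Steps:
$I{\left(E \right)} = 10$ ($I{\left(E \right)} = 9 + \frac{E}{E} = 9 + 1 = 10$)
$\left(\frac{480}{I{\left(5 \right)}} + \frac{155}{-337}\right)^{2} = \left(\frac{480}{10} + \frac{155}{-337}\right)^{2} = \left(480 \cdot \frac{1}{10} + 155 \left(- \frac{1}{337}\right)\right)^{2} = \left(48 - \frac{155}{337}\right)^{2} = \left(\frac{16021}{337}\right)^{2} = \frac{256672441}{113569}$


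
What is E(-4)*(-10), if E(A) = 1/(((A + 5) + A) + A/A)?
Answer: 5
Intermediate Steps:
E(A) = 1/(6 + 2*A) (E(A) = 1/(((5 + A) + A) + 1) = 1/((5 + 2*A) + 1) = 1/(6 + 2*A))
E(-4)*(-10) = (1/(2*(3 - 4)))*(-10) = ((1/2)/(-1))*(-10) = ((1/2)*(-1))*(-10) = -1/2*(-10) = 5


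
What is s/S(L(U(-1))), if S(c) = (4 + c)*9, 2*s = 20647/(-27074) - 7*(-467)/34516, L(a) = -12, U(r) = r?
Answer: 104024491/22427668416 ≈ 0.0046382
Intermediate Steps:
s = -312073473/934486184 (s = (20647/(-27074) - 7*(-467)/34516)/2 = (20647*(-1/27074) + 3269*(1/34516))/2 = (-20647/27074 + 3269/34516)/2 = (½)*(-312073473/467243092) = -312073473/934486184 ≈ -0.33395)
S(c) = 36 + 9*c
s/S(L(U(-1))) = -312073473/(934486184*(36 + 9*(-12))) = -312073473/(934486184*(36 - 108)) = -312073473/934486184/(-72) = -312073473/934486184*(-1/72) = 104024491/22427668416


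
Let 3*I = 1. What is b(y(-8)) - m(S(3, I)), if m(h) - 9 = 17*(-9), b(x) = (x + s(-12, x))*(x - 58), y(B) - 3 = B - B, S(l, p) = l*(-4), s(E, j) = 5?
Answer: -296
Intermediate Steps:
I = 1/3 (I = (1/3)*1 = 1/3 ≈ 0.33333)
S(l, p) = -4*l
y(B) = 3 (y(B) = 3 + (B - B) = 3 + 0 = 3)
b(x) = (-58 + x)*(5 + x) (b(x) = (x + 5)*(x - 58) = (5 + x)*(-58 + x) = (-58 + x)*(5 + x))
m(h) = -144 (m(h) = 9 + 17*(-9) = 9 - 153 = -144)
b(y(-8)) - m(S(3, I)) = (-290 + 3**2 - 53*3) - 1*(-144) = (-290 + 9 - 159) + 144 = -440 + 144 = -296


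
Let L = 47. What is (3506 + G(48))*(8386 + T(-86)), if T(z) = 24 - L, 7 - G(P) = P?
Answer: 28977795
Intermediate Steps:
G(P) = 7 - P
T(z) = -23 (T(z) = 24 - 1*47 = 24 - 47 = -23)
(3506 + G(48))*(8386 + T(-86)) = (3506 + (7 - 1*48))*(8386 - 23) = (3506 + (7 - 48))*8363 = (3506 - 41)*8363 = 3465*8363 = 28977795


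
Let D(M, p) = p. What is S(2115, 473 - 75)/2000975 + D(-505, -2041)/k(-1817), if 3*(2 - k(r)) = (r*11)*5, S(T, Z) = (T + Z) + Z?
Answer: -11961041674/199979442475 ≈ -0.059811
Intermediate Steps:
S(T, Z) = T + 2*Z
k(r) = 2 - 55*r/3 (k(r) = 2 - r*11*5/3 = 2 - 11*r*5/3 = 2 - 55*r/3)
S(2115, 473 - 75)/2000975 + D(-505, -2041)/k(-1817) = (2115 + 2*(473 - 75))/2000975 - 2041/(2 - 55/3*(-1817)) = (2115 + 2*398)*(1/2000975) - 2041/(2 + 99935/3) = (2115 + 796)*(1/2000975) - 2041/99941/3 = 2911*(1/2000975) - 2041*3/99941 = 2911/2000975 - 6123/99941 = -11961041674/199979442475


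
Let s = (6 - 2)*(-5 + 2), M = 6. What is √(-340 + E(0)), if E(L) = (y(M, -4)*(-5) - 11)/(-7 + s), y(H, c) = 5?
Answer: 2*I*√30514/19 ≈ 18.388*I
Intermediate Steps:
s = -12 (s = 4*(-3) = -12)
E(L) = 36/19 (E(L) = (5*(-5) - 11)/(-7 - 12) = (-25 - 11)/(-19) = -36*(-1/19) = 36/19)
√(-340 + E(0)) = √(-340 + 36/19) = √(-6424/19) = 2*I*√30514/19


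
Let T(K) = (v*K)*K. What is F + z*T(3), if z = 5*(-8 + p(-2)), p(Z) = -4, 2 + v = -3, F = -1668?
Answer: 1032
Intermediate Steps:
v = -5 (v = -2 - 3 = -5)
z = -60 (z = 5*(-8 - 4) = 5*(-12) = -60)
T(K) = -5*K² (T(K) = (-5*K)*K = -5*K²)
F + z*T(3) = -1668 - (-300)*3² = -1668 - (-300)*9 = -1668 - 60*(-45) = -1668 + 2700 = 1032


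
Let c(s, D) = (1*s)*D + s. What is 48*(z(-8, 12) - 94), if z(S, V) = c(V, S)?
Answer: -8544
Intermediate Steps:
c(s, D) = s + D*s (c(s, D) = s*D + s = D*s + s = s + D*s)
z(S, V) = V*(1 + S)
48*(z(-8, 12) - 94) = 48*(12*(1 - 8) - 94) = 48*(12*(-7) - 94) = 48*(-84 - 94) = 48*(-178) = -8544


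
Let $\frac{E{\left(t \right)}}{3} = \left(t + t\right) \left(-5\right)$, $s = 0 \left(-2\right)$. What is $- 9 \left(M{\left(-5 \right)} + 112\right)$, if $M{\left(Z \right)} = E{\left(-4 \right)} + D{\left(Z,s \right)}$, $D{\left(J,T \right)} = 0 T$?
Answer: $-2088$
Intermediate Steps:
$s = 0$
$E{\left(t \right)} = - 30 t$ ($E{\left(t \right)} = 3 \left(t + t\right) \left(-5\right) = 3 \cdot 2 t \left(-5\right) = 3 \left(- 10 t\right) = - 30 t$)
$D{\left(J,T \right)} = 0$
$M{\left(Z \right)} = 120$ ($M{\left(Z \right)} = \left(-30\right) \left(-4\right) + 0 = 120 + 0 = 120$)
$- 9 \left(M{\left(-5 \right)} + 112\right) = - 9 \left(120 + 112\right) = \left(-9\right) 232 = -2088$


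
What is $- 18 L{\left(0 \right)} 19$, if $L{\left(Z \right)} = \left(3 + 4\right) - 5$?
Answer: $-684$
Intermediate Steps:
$L{\left(Z \right)} = 2$ ($L{\left(Z \right)} = 7 - 5 = 2$)
$- 18 L{\left(0 \right)} 19 = \left(-18\right) 2 \cdot 19 = \left(-36\right) 19 = -684$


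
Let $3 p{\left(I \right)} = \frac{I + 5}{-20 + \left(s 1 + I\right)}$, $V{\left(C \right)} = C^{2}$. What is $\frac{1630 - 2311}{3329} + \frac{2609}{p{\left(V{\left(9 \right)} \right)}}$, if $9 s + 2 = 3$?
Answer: $\frac{2388386426}{429441} \approx 5561.6$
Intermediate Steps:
$s = \frac{1}{9}$ ($s = - \frac{2}{9} + \frac{1}{9} \cdot 3 = - \frac{2}{9} + \frac{1}{3} = \frac{1}{9} \approx 0.11111$)
$p{\left(I \right)} = \frac{5 + I}{3 \left(- \frac{179}{9} + I\right)}$ ($p{\left(I \right)} = \frac{\left(I + 5\right) \frac{1}{-20 + \left(\frac{1}{9} \cdot 1 + I\right)}}{3} = \frac{\left(5 + I\right) \frac{1}{-20 + \left(\frac{1}{9} + I\right)}}{3} = \frac{\left(5 + I\right) \frac{1}{- \frac{179}{9} + I}}{3} = \frac{\frac{1}{- \frac{179}{9} + I} \left(5 + I\right)}{3} = \frac{5 + I}{3 \left(- \frac{179}{9} + I\right)}$)
$\frac{1630 - 2311}{3329} + \frac{2609}{p{\left(V{\left(9 \right)} \right)}} = \frac{1630 - 2311}{3329} + \frac{2609}{3 \frac{1}{-179 + 9 \cdot 9^{2}} \left(5 + 9^{2}\right)} = \left(-681\right) \frac{1}{3329} + \frac{2609}{3 \frac{1}{-179 + 9 \cdot 81} \left(5 + 81\right)} = - \frac{681}{3329} + \frac{2609}{3 \frac{1}{-179 + 729} \cdot 86} = - \frac{681}{3329} + \frac{2609}{3 \cdot \frac{1}{550} \cdot 86} = - \frac{681}{3329} + \frac{2609}{\frac{129}{275}} = - \frac{681}{3329} + 2609 \cdot \frac{275}{129} = - \frac{681}{3329} + \frac{717475}{129} = \frac{2388386426}{429441}$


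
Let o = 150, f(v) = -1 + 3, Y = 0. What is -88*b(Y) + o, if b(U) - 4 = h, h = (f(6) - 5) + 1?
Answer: -26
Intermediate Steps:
f(v) = 2
h = -2 (h = (2 - 5) + 1 = -3 + 1 = -2)
b(U) = 2 (b(U) = 4 - 2 = 2)
-88*b(Y) + o = -88*2 + 150 = -176 + 150 = -26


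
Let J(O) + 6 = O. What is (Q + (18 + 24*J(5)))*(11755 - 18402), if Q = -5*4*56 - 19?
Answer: 7610815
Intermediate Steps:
J(O) = -6 + O
Q = -1139 (Q = -20*56 - 19 = -1120 - 19 = -1139)
(Q + (18 + 24*J(5)))*(11755 - 18402) = (-1139 + (18 + 24*(-6 + 5)))*(11755 - 18402) = (-1139 + (18 + 24*(-1)))*(-6647) = (-1139 + (18 - 24))*(-6647) = (-1139 - 6)*(-6647) = -1145*(-6647) = 7610815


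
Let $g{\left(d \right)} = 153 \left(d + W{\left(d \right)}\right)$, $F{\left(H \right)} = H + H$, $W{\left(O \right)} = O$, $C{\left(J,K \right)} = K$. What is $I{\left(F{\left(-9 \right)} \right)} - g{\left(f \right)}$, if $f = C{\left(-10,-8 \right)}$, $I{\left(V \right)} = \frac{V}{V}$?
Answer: $2449$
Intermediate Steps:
$F{\left(H \right)} = 2 H$
$I{\left(V \right)} = 1$
$f = -8$
$g{\left(d \right)} = 306 d$ ($g{\left(d \right)} = 153 \left(d + d\right) = 153 \cdot 2 d = 306 d$)
$I{\left(F{\left(-9 \right)} \right)} - g{\left(f \right)} = 1 - 306 \left(-8\right) = 1 - -2448 = 1 + 2448 = 2449$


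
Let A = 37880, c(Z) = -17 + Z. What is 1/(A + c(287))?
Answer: 1/38150 ≈ 2.6212e-5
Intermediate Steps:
1/(A + c(287)) = 1/(37880 + (-17 + 287)) = 1/(37880 + 270) = 1/38150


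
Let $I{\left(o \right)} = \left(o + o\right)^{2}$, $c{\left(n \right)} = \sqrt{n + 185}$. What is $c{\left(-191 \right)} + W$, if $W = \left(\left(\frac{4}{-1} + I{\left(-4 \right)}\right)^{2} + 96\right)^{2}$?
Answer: $13660416 + i \sqrt{6} \approx 1.366 \cdot 10^{7} + 2.4495 i$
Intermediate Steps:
$c{\left(n \right)} = \sqrt{185 + n}$
$I{\left(o \right)} = 4 o^{2}$ ($I{\left(o \right)} = \left(2 o\right)^{2} = 4 o^{2}$)
$W = 13660416$ ($W = \left(\left(\frac{4}{-1} + 4 \left(-4\right)^{2}\right)^{2} + 96\right)^{2} = \left(\left(4 \left(-1\right) + 4 \cdot 16\right)^{2} + 96\right)^{2} = \left(\left(-4 + 64\right)^{2} + 96\right)^{2} = \left(60^{2} + 96\right)^{2} = \left(3600 + 96\right)^{2} = 3696^{2} = 13660416$)
$c{\left(-191 \right)} + W = \sqrt{185 - 191} + 13660416 = \sqrt{-6} + 13660416 = i \sqrt{6} + 13660416 = 13660416 + i \sqrt{6}$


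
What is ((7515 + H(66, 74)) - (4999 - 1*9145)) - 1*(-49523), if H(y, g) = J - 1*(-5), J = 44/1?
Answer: 61233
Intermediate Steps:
J = 44 (J = 44*1 = 44)
H(y, g) = 49 (H(y, g) = 44 - 1*(-5) = 44 + 5 = 49)
((7515 + H(66, 74)) - (4999 - 1*9145)) - 1*(-49523) = ((7515 + 49) - (4999 - 1*9145)) - 1*(-49523) = (7564 - (4999 - 9145)) + 49523 = (7564 - 1*(-4146)) + 49523 = (7564 + 4146) + 49523 = 11710 + 49523 = 61233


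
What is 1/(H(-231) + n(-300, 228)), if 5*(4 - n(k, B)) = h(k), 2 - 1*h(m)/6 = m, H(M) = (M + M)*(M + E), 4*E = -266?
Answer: 5/685433 ≈ 7.2947e-6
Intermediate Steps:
E = -133/2 (E = (¼)*(-266) = -133/2 ≈ -66.500)
H(M) = 2*M*(-133/2 + M) (H(M) = (M + M)*(M - 133/2) = (2*M)*(-133/2 + M) = 2*M*(-133/2 + M))
h(m) = 12 - 6*m
n(k, B) = 8/5 + 6*k/5 (n(k, B) = 4 - (12 - 6*k)/5 = 4 + (-12/5 + 6*k/5) = 8/5 + 6*k/5)
1/(H(-231) + n(-300, 228)) = 1/(-231*(-133 + 2*(-231)) + (8/5 + (6/5)*(-300))) = 1/(-231*(-133 - 462) + (8/5 - 360)) = 1/(-231*(-595) - 1792/5) = 1/(137445 - 1792/5) = 1/(685433/5) = 5/685433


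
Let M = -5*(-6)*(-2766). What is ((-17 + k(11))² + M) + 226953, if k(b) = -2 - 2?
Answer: 144414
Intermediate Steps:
k(b) = -4
M = -82980 (M = 30*(-2766) = -82980)
((-17 + k(11))² + M) + 226953 = ((-17 - 4)² - 82980) + 226953 = ((-21)² - 82980) + 226953 = (441 - 82980) + 226953 = -82539 + 226953 = 144414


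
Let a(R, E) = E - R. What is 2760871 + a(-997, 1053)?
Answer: 2762921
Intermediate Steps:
2760871 + a(-997, 1053) = 2760871 + (1053 - 1*(-997)) = 2760871 + (1053 + 997) = 2760871 + 2050 = 2762921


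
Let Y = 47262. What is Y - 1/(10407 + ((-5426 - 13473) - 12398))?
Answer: 987303181/20890 ≈ 47262.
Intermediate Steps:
Y - 1/(10407 + ((-5426 - 13473) - 12398)) = 47262 - 1/(10407 + ((-5426 - 13473) - 12398)) = 47262 - 1/(10407 + (-18899 - 12398)) = 47262 - 1/(10407 - 31297) = 47262 - 1/(-20890) = 47262 - 1*(-1/20890) = 47262 + 1/20890 = 987303181/20890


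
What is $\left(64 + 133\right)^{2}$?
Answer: $38809$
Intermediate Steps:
$\left(64 + 133\right)^{2} = 197^{2} = 38809$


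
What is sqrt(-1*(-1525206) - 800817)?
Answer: sqrt(724389) ≈ 851.11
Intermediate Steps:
sqrt(-1*(-1525206) - 800817) = sqrt(1525206 - 800817) = sqrt(724389)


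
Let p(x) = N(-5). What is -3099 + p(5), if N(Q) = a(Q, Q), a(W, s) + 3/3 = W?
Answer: -3105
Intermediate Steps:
a(W, s) = -1 + W
N(Q) = -1 + Q
p(x) = -6 (p(x) = -1 - 5 = -6)
-3099 + p(5) = -3099 - 6 = -3105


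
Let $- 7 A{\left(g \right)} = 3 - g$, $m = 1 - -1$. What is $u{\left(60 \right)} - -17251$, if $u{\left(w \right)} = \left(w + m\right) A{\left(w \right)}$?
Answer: $\frac{124291}{7} \approx 17756.0$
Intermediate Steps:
$m = 2$ ($m = 1 + 1 = 2$)
$A{\left(g \right)} = - \frac{3}{7} + \frac{g}{7}$ ($A{\left(g \right)} = - \frac{3 - g}{7} = - \frac{3}{7} + \frac{g}{7}$)
$u{\left(w \right)} = \left(2 + w\right) \left(- \frac{3}{7} + \frac{w}{7}\right)$ ($u{\left(w \right)} = \left(w + 2\right) \left(- \frac{3}{7} + \frac{w}{7}\right) = \left(2 + w\right) \left(- \frac{3}{7} + \frac{w}{7}\right)$)
$u{\left(60 \right)} - -17251 = \frac{\left(-3 + 60\right) \left(2 + 60\right)}{7} - -17251 = \frac{1}{7} \cdot 57 \cdot 62 + 17251 = \frac{3534}{7} + 17251 = \frac{124291}{7}$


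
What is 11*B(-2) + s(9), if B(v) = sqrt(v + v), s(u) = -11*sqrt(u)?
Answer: -33 + 22*I ≈ -33.0 + 22.0*I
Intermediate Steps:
B(v) = sqrt(2)*sqrt(v) (B(v) = sqrt(2*v) = sqrt(2)*sqrt(v))
11*B(-2) + s(9) = 11*(sqrt(2)*sqrt(-2)) - 11*sqrt(9) = 11*(sqrt(2)*(I*sqrt(2))) - 11*3 = 11*(2*I) - 33 = 22*I - 33 = -33 + 22*I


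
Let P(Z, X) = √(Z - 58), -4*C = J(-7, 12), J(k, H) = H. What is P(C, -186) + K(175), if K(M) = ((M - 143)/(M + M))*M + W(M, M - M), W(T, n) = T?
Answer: 191 + I*√61 ≈ 191.0 + 7.8102*I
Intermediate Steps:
C = -3 (C = -¼*12 = -3)
P(Z, X) = √(-58 + Z)
K(M) = -143/2 + 3*M/2 (K(M) = ((M - 143)/(M + M))*M + M = ((-143 + M)/((2*M)))*M + M = ((-143 + M)*(1/(2*M)))*M + M = ((-143 + M)/(2*M))*M + M = (-143/2 + M/2) + M = -143/2 + 3*M/2)
P(C, -186) + K(175) = √(-58 - 3) + (-143/2 + (3/2)*175) = √(-61) + (-143/2 + 525/2) = I*√61 + 191 = 191 + I*√61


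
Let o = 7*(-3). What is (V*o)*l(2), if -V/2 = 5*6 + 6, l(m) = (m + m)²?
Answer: 24192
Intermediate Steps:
l(m) = 4*m² (l(m) = (2*m)² = 4*m²)
o = -21
V = -72 (V = -2*(5*6 + 6) = -2*(30 + 6) = -2*36 = -72)
(V*o)*l(2) = (-72*(-21))*(4*2²) = 1512*(4*4) = 1512*16 = 24192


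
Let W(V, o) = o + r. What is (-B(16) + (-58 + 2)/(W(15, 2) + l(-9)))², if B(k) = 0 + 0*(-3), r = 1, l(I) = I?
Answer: 784/9 ≈ 87.111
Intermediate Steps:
W(V, o) = 1 + o (W(V, o) = o + 1 = 1 + o)
B(k) = 0 (B(k) = 0 + 0 = 0)
(-B(16) + (-58 + 2)/(W(15, 2) + l(-9)))² = (-1*0 + (-58 + 2)/((1 + 2) - 9))² = (0 - 56/(3 - 9))² = (0 - 56/(-6))² = (0 - 56*(-⅙))² = (0 + 28/3)² = (28/3)² = 784/9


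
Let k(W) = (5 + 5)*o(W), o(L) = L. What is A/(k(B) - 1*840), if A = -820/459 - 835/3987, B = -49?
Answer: 81169/54087642 ≈ 0.0015007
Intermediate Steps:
k(W) = 10*W (k(W) = (5 + 5)*W = 10*W)
A = -405845/203337 (A = -820*1/459 - 835*1/3987 = -820/459 - 835/3987 = -405845/203337 ≈ -1.9959)
A/(k(B) - 1*840) = -405845/(203337*(10*(-49) - 1*840)) = -405845/(203337*(-490 - 840)) = -405845/203337/(-1330) = -405845/203337*(-1/1330) = 81169/54087642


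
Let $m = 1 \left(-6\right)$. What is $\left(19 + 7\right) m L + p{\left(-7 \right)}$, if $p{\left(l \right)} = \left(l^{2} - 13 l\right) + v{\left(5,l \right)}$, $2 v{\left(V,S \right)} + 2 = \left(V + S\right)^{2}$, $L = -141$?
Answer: $22137$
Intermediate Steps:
$m = -6$
$v{\left(V,S \right)} = -1 + \frac{\left(S + V\right)^{2}}{2}$ ($v{\left(V,S \right)} = -1 + \frac{\left(V + S\right)^{2}}{2} = -1 + \frac{\left(S + V\right)^{2}}{2}$)
$p{\left(l \right)} = -1 + l^{2} + \frac{\left(5 + l\right)^{2}}{2} - 13 l$ ($p{\left(l \right)} = \left(l^{2} - 13 l\right) + \left(-1 + \frac{\left(l + 5\right)^{2}}{2}\right) = \left(l^{2} - 13 l\right) + \left(-1 + \frac{\left(5 + l\right)^{2}}{2}\right) = -1 + l^{2} + \frac{\left(5 + l\right)^{2}}{2} - 13 l$)
$\left(19 + 7\right) m L + p{\left(-7 \right)} = \left(19 + 7\right) \left(-6\right) \left(-141\right) + \left(\frac{23}{2} - -56 + \frac{3 \left(-7\right)^{2}}{2}\right) = 26 \left(-6\right) \left(-141\right) + \left(\frac{23}{2} + 56 + \frac{3}{2} \cdot 49\right) = \left(-156\right) \left(-141\right) + \left(\frac{23}{2} + 56 + \frac{147}{2}\right) = 21996 + 141 = 22137$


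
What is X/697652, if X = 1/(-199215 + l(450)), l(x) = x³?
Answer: 1/63434555756820 ≈ 1.5764e-14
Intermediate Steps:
X = 1/90925785 (X = 1/(-199215 + 450³) = 1/(-199215 + 91125000) = 1/90925785 ≈ 1.0998e-8)
X/697652 = (1/90925785)/697652 = (1/90925785)*(1/697652) = 1/63434555756820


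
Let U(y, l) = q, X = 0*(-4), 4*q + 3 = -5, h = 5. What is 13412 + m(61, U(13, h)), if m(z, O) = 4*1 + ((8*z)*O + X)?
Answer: 12440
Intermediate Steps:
q = -2 (q = -3/4 + (1/4)*(-5) = -3/4 - 5/4 = -2)
X = 0
U(y, l) = -2
m(z, O) = 4 + 8*O*z (m(z, O) = 4*1 + ((8*z)*O + 0) = 4 + (8*O*z + 0) = 4 + 8*O*z)
13412 + m(61, U(13, h)) = 13412 + (4 + 8*(-2)*61) = 13412 + (4 - 976) = 13412 - 972 = 12440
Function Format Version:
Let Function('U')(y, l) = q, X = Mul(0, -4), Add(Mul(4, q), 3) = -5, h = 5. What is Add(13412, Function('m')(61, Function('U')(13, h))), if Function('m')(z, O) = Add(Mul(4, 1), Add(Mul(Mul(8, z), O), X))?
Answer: 12440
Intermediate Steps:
q = -2 (q = Add(Rational(-3, 4), Mul(Rational(1, 4), -5)) = Add(Rational(-3, 4), Rational(-5, 4)) = -2)
X = 0
Function('U')(y, l) = -2
Function('m')(z, O) = Add(4, Mul(8, O, z)) (Function('m')(z, O) = Add(Mul(4, 1), Add(Mul(Mul(8, z), O), 0)) = Add(4, Add(Mul(8, O, z), 0)) = Add(4, Mul(8, O, z)))
Add(13412, Function('m')(61, Function('U')(13, h))) = Add(13412, Add(4, Mul(8, -2, 61))) = Add(13412, Add(4, -976)) = Add(13412, -972) = 12440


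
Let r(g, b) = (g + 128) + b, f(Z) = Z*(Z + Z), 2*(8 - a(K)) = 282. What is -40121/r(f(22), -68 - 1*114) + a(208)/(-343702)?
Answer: -3447386595/78535907 ≈ -43.896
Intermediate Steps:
a(K) = -133 (a(K) = 8 - ½*282 = 8 - 141 = -133)
f(Z) = 2*Z² (f(Z) = Z*(2*Z) = 2*Z²)
r(g, b) = 128 + b + g (r(g, b) = (128 + g) + b = 128 + b + g)
-40121/r(f(22), -68 - 1*114) + a(208)/(-343702) = -40121/(128 + (-68 - 1*114) + 2*22²) - 133/(-343702) = -40121/(128 + (-68 - 114) + 2*484) - 133*(-1/343702) = -40121/(128 - 182 + 968) + 133/343702 = -40121/914 + 133/343702 = -3447386595/78535907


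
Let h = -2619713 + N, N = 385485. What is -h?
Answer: 2234228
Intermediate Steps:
h = -2234228 (h = -2619713 + 385485 = -2234228)
-h = -1*(-2234228) = 2234228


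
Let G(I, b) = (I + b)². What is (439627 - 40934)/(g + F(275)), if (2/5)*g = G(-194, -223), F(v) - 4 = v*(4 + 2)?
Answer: 797386/872753 ≈ 0.91364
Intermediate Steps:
F(v) = 4 + 6*v (F(v) = 4 + v*(4 + 2) = 4 + v*6 = 4 + 6*v)
g = 869445/2 (g = 5*(-194 - 223)²/2 = (5/2)*(-417)² = (5/2)*173889 = 869445/2 ≈ 4.3472e+5)
(439627 - 40934)/(g + F(275)) = (439627 - 40934)/(869445/2 + (4 + 6*275)) = 398693/(869445/2 + (4 + 1650)) = 398693/(869445/2 + 1654) = 398693/(872753/2) = 398693*(2/872753) = 797386/872753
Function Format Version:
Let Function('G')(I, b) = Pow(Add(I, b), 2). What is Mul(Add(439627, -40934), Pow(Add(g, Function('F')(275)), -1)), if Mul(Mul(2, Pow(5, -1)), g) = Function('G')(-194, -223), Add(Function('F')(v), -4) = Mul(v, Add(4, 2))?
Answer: Rational(797386, 872753) ≈ 0.91364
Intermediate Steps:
Function('F')(v) = Add(4, Mul(6, v)) (Function('F')(v) = Add(4, Mul(v, Add(4, 2))) = Add(4, Mul(v, 6)) = Add(4, Mul(6, v)))
g = Rational(869445, 2) (g = Mul(Rational(5, 2), Pow(Add(-194, -223), 2)) = Mul(Rational(5, 2), Pow(-417, 2)) = Mul(Rational(5, 2), 173889) = Rational(869445, 2) ≈ 4.3472e+5)
Mul(Add(439627, -40934), Pow(Add(g, Function('F')(275)), -1)) = Mul(Add(439627, -40934), Pow(Add(Rational(869445, 2), Add(4, Mul(6, 275))), -1)) = Mul(398693, Pow(Add(Rational(869445, 2), Add(4, 1650)), -1)) = Mul(398693, Pow(Add(Rational(869445, 2), 1654), -1)) = Mul(398693, Pow(Rational(872753, 2), -1)) = Mul(398693, Rational(2, 872753)) = Rational(797386, 872753)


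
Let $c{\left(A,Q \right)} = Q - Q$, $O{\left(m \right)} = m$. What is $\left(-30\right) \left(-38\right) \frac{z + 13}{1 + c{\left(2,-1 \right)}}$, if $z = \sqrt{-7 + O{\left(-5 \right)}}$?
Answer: $14820 + 2280 i \sqrt{3} \approx 14820.0 + 3949.1 i$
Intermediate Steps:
$c{\left(A,Q \right)} = 0$
$z = 2 i \sqrt{3}$ ($z = \sqrt{-7 - 5} = \sqrt{-12} = 2 i \sqrt{3} \approx 3.4641 i$)
$\left(-30\right) \left(-38\right) \frac{z + 13}{1 + c{\left(2,-1 \right)}} = \left(-30\right) \left(-38\right) \frac{2 i \sqrt{3} + 13}{1 + 0} = 1140 \frac{13 + 2 i \sqrt{3}}{1} = 1140 \left(13 + 2 i \sqrt{3}\right) 1 = 1140 \left(13 + 2 i \sqrt{3}\right) = 14820 + 2280 i \sqrt{3}$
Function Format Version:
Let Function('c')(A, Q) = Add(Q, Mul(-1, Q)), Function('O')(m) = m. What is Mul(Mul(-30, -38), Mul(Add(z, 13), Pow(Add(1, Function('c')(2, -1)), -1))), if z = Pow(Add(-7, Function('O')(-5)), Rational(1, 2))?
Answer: Add(14820, Mul(2280, I, Pow(3, Rational(1, 2)))) ≈ Add(14820., Mul(3949.1, I))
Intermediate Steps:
Function('c')(A, Q) = 0
z = Mul(2, I, Pow(3, Rational(1, 2))) (z = Pow(Add(-7, -5), Rational(1, 2)) = Pow(-12, Rational(1, 2)) = Mul(2, I, Pow(3, Rational(1, 2))) ≈ Mul(3.4641, I))
Mul(Mul(-30, -38), Mul(Add(z, 13), Pow(Add(1, Function('c')(2, -1)), -1))) = Mul(Mul(-30, -38), Mul(Add(Mul(2, I, Pow(3, Rational(1, 2))), 13), Pow(Add(1, 0), -1))) = Mul(1140, Mul(Add(13, Mul(2, I, Pow(3, Rational(1, 2)))), Pow(1, -1))) = Mul(1140, Mul(Add(13, Mul(2, I, Pow(3, Rational(1, 2)))), 1)) = Mul(1140, Add(13, Mul(2, I, Pow(3, Rational(1, 2))))) = Add(14820, Mul(2280, I, Pow(3, Rational(1, 2))))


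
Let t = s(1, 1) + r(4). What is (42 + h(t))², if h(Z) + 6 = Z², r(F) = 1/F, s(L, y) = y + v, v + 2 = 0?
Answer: 342225/256 ≈ 1336.8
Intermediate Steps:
v = -2 (v = -2 + 0 = -2)
s(L, y) = -2 + y (s(L, y) = y - 2 = -2 + y)
t = -¾ (t = (-2 + 1) + 1/4 = -1 + ¼ = -¾ ≈ -0.75000)
h(Z) = -6 + Z²
(42 + h(t))² = (42 + (-6 + (-¾)²))² = (42 + (-6 + 9/16))² = (42 - 87/16)² = (585/16)² = 342225/256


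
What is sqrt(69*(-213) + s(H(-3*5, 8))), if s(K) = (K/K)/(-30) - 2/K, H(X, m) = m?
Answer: I*sqrt(13227555)/30 ≈ 121.23*I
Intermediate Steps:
s(K) = -1/30 - 2/K (s(K) = 1*(-1/30) - 2/K = -1/30 - 2/K)
sqrt(69*(-213) + s(H(-3*5, 8))) = sqrt(69*(-213) + (1/30)*(-60 - 1*8)/8) = sqrt(-14697 + (1/30)*(1/8)*(-60 - 8)) = sqrt(-14697 + (1/30)*(1/8)*(-68)) = sqrt(-14697 - 17/60) = sqrt(-881837/60) = I*sqrt(13227555)/30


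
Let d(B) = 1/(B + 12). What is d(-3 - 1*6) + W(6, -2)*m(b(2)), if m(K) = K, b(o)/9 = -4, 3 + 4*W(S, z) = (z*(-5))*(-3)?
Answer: 892/3 ≈ 297.33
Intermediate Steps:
W(S, z) = -3/4 + 15*z/4 (W(S, z) = -3/4 + ((z*(-5))*(-3))/4 = -3/4 + (-5*z*(-3))/4 = -3/4 + (15*z)/4 = -3/4 + 15*z/4)
b(o) = -36 (b(o) = 9*(-4) = -36)
d(B) = 1/(12 + B)
d(-3 - 1*6) + W(6, -2)*m(b(2)) = 1/(12 + (-3 - 1*6)) + (-3/4 + (15/4)*(-2))*(-36) = 1/(12 + (-3 - 6)) + (-3/4 - 15/2)*(-36) = 1/(12 - 9) - 33/4*(-36) = 1/3 + 297 = 892/3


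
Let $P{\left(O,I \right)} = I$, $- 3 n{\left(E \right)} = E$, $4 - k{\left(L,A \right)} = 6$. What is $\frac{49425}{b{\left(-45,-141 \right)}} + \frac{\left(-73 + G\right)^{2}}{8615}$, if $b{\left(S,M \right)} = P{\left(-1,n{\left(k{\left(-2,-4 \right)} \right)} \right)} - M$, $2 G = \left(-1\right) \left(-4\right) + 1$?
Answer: $\frac{204720237}{585820} \approx 349.46$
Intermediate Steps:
$k{\left(L,A \right)} = -2$ ($k{\left(L,A \right)} = 4 - 6 = -2$)
$n{\left(E \right)} = - \frac{E}{3}$
$G = \frac{5}{2}$ ($G = \frac{\left(-1\right) \left(-4\right) + 1}{2} = \frac{4 + 1}{2} = \frac{1}{2} \cdot 5 = \frac{5}{2} \approx 2.5$)
$b{\left(S,M \right)} = \frac{2}{3} - M$ ($b{\left(S,M \right)} = \left(- \frac{1}{3}\right) \left(-2\right) - M = \frac{2}{3} - M$)
$\frac{49425}{b{\left(-45,-141 \right)}} + \frac{\left(-73 + G\right)^{2}}{8615} = \frac{49425}{\frac{2}{3} - -141} + \frac{\left(-73 + \frac{5}{2}\right)^{2}}{8615} = \frac{49425}{\frac{2}{3} + 141} + \left(- \frac{141}{2}\right)^{2} \cdot \frac{1}{8615} = \frac{49425}{\frac{425}{3}} + \frac{19881}{4} \cdot \frac{1}{8615} = 49425 \cdot \frac{3}{425} + \frac{19881}{34460} = \frac{5931}{17} + \frac{19881}{34460} = \frac{204720237}{585820}$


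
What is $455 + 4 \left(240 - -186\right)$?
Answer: $2159$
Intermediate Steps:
$455 + 4 \left(240 - -186\right) = 455 + 4 \left(240 + 186\right) = 455 + 4 \cdot 426 = 455 + 1704 = 2159$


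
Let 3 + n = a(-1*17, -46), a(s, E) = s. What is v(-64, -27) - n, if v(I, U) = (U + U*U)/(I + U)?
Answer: 86/7 ≈ 12.286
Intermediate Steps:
v(I, U) = (U + U**2)/(I + U)
n = -20 (n = -3 - 1*17 = -3 - 17 = -20)
v(-64, -27) - n = -27*(1 - 27)/(-64 - 27) - 1*(-20) = -27*(-26)/(-91) + 20 = -27*(-1/91)*(-26) + 20 = -54/7 + 20 = 86/7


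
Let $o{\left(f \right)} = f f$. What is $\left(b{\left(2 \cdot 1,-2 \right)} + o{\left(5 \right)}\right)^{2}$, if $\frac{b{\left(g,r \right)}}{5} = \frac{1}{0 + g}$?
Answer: $\frac{3025}{4} \approx 756.25$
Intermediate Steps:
$b{\left(g,r \right)} = \frac{5}{g}$ ($b{\left(g,r \right)} = \frac{5}{0 + g} = \frac{5}{g}$)
$o{\left(f \right)} = f^{2}$
$\left(b{\left(2 \cdot 1,-2 \right)} + o{\left(5 \right)}\right)^{2} = \left(\frac{5}{2 \cdot 1} + 5^{2}\right)^{2} = \left(\frac{5}{2} + 25\right)^{2} = \left(\frac{55}{2}\right)^{2} = \frac{3025}{4}$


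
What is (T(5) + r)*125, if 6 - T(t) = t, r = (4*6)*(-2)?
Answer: -5875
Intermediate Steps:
r = -48 (r = 24*(-2) = -48)
T(t) = 6 - t
(T(5) + r)*125 = ((6 - 1*5) - 48)*125 = ((6 - 5) - 48)*125 = (1 - 48)*125 = -47*125 = -5875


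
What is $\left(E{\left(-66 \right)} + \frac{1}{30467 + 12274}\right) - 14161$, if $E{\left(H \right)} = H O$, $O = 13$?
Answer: $- \frac{641927078}{42741} \approx -15019.0$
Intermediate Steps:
$E{\left(H \right)} = 13 H$ ($E{\left(H \right)} = H 13 = 13 H$)
$\left(E{\left(-66 \right)} + \frac{1}{30467 + 12274}\right) - 14161 = \left(13 \left(-66\right) + \frac{1}{30467 + 12274}\right) - 14161 = \left(-858 + \frac{1}{42741}\right) - 14161 = - \frac{36671777}{42741} - 14161 = - \frac{641927078}{42741}$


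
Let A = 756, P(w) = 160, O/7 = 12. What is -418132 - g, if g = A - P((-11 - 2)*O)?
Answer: -418728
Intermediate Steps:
O = 84 (O = 7*12 = 84)
g = 596 (g = 756 - 1*160 = 756 - 160 = 596)
-418132 - g = -418132 - 1*596 = -418132 - 596 = -418728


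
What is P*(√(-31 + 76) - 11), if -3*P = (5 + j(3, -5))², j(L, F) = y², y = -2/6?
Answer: 23276/243 - 2116*√5/81 ≈ 37.372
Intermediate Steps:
y = -⅓ (y = -2*⅙ = -⅓ ≈ -0.33333)
j(L, F) = ⅑ (j(L, F) = (-⅓)² = ⅑)
P = -2116/243 (P = -(5 + ⅑)²/3 = -(46/9)²/3 = -⅓*2116/81 = -2116/243 ≈ -8.7078)
P*(√(-31 + 76) - 11) = -2116*(√(-31 + 76) - 11)/243 = -2116*(√45 - 11)/243 = -2116*(3*√5 - 11)/243 = -2116*(-11 + 3*√5)/243 = 23276/243 - 2116*√5/81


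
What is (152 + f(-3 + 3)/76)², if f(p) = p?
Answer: 23104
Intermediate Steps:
(152 + f(-3 + 3)/76)² = (152 + (-3 + 3)/76)² = (152 + 0*(1/76))² = (152 + 0)² = 152² = 23104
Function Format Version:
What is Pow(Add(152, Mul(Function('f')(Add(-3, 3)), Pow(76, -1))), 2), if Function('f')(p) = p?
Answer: 23104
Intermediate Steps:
Pow(Add(152, Mul(Function('f')(Add(-3, 3)), Pow(76, -1))), 2) = Pow(Add(152, Mul(Add(-3, 3), Pow(76, -1))), 2) = Pow(Add(152, Mul(0, Rational(1, 76))), 2) = Pow(Add(152, 0), 2) = Pow(152, 2) = 23104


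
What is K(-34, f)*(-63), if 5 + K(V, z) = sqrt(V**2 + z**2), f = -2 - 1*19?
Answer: 315 - 63*sqrt(1597) ≈ -2202.6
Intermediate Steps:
f = -21 (f = -2 - 19 = -21)
K(V, z) = -5 + sqrt(V**2 + z**2)
K(-34, f)*(-63) = (-5 + sqrt((-34)**2 + (-21)**2))*(-63) = (-5 + sqrt(1156 + 441))*(-63) = (-5 + sqrt(1597))*(-63) = 315 - 63*sqrt(1597)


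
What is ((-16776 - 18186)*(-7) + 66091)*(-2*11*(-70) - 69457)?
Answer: -21110301525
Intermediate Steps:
((-16776 - 18186)*(-7) + 66091)*(-2*11*(-70) - 69457) = (-34962*(-7) + 66091)*(-22*(-70) - 69457) = (244734 + 66091)*(1540 - 69457) = 310825*(-67917) = -21110301525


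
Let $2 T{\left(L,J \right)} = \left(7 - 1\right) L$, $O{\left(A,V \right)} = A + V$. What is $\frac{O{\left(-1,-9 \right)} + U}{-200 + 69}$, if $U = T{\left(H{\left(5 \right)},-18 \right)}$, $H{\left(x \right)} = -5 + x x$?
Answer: $- \frac{50}{131} \approx -0.38168$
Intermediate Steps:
$H{\left(x \right)} = -5 + x^{2}$
$T{\left(L,J \right)} = 3 L$ ($T{\left(L,J \right)} = \frac{\left(7 - 1\right) L}{2} = \frac{6 L}{2} = 3 L$)
$U = 60$ ($U = 3 \left(-5 + 5^{2}\right) = 3 \left(-5 + 25\right) = 3 \cdot 20 = 60$)
$\frac{O{\left(-1,-9 \right)} + U}{-200 + 69} = \frac{\left(-1 - 9\right) + 60}{-200 + 69} = \frac{-10 + 60}{-131} = 50 \left(- \frac{1}{131}\right) = - \frac{50}{131}$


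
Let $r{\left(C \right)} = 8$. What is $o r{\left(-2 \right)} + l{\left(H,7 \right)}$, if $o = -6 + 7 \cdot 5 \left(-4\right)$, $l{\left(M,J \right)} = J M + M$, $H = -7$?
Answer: $-1224$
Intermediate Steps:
$l{\left(M,J \right)} = M + J M$
$o = -146$ ($o = -6 + 7 \left(-20\right) = -6 - 140 = -146$)
$o r{\left(-2 \right)} + l{\left(H,7 \right)} = \left(-146\right) 8 - 7 \left(1 + 7\right) = -1168 - 56 = -1224$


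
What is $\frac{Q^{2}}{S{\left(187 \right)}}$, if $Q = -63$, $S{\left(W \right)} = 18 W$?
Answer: $\frac{441}{374} \approx 1.1791$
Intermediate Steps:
$\frac{Q^{2}}{S{\left(187 \right)}} = \frac{\left(-63\right)^{2}}{18 \cdot 187} = \frac{3969}{3366} = 3969 \cdot \frac{1}{3366} = \frac{441}{374}$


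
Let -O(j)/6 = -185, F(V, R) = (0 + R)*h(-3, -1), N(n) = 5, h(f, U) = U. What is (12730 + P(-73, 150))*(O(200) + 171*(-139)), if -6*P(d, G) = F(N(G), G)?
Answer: -289015545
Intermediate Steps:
F(V, R) = -R (F(V, R) = (0 + R)*(-1) = R*(-1) = -R)
P(d, G) = G/6 (P(d, G) = -(-1)*G/6 = G/6)
O(j) = 1110 (O(j) = -6*(-185) = 1110)
(12730 + P(-73, 150))*(O(200) + 171*(-139)) = (12730 + (⅙)*150)*(1110 + 171*(-139)) = (12730 + 25)*(1110 - 23769) = 12755*(-22659) = -289015545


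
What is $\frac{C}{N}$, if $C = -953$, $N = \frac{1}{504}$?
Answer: $-480312$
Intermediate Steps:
$N = \frac{1}{504} \approx 0.0019841$
$\frac{C}{N} = - 953 \frac{1}{\frac{1}{504}} = \left(-953\right) 504 = -480312$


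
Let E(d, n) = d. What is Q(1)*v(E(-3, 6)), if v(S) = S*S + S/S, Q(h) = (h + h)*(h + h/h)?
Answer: 40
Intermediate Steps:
Q(h) = 2*h*(1 + h) (Q(h) = (2*h)*(h + 1) = (2*h)*(1 + h) = 2*h*(1 + h))
v(S) = 1 + S² (v(S) = S² + 1 = 1 + S²)
Q(1)*v(E(-3, 6)) = (2*1*(1 + 1))*(1 + (-3)²) = (2*1*2)*(1 + 9) = 4*10 = 40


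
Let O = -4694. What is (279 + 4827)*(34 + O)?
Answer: -23793960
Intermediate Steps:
(279 + 4827)*(34 + O) = (279 + 4827)*(34 - 4694) = 5106*(-4660) = -23793960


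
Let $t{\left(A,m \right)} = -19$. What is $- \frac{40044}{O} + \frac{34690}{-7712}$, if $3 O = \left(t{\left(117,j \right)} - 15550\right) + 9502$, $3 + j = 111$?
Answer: $\frac{357996877}{23394352} \approx 15.303$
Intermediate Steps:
$j = 108$ ($j = -3 + 111 = 108$)
$O = - \frac{6067}{3}$ ($O = \frac{\left(-19 - 15550\right) + 9502}{3} = \frac{-15569 + 9502}{3} = \frac{1}{3} \left(-6067\right) = - \frac{6067}{3} \approx -2022.3$)
$- \frac{40044}{O} + \frac{34690}{-7712} = - \frac{40044}{- \frac{6067}{3}} + \frac{34690}{-7712} = \left(-40044\right) \left(- \frac{3}{6067}\right) + 34690 \left(- \frac{1}{7712}\right) = \frac{120132}{6067} - \frac{17345}{3856} = \frac{357996877}{23394352}$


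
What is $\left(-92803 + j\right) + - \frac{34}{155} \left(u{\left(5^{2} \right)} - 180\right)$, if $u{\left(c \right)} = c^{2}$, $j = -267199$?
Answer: $- \frac{11163088}{31} \approx -3.601 \cdot 10^{5}$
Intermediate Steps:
$\left(-92803 + j\right) + - \frac{34}{155} \left(u{\left(5^{2} \right)} - 180\right) = \left(-92803 - 267199\right) + - \frac{34}{155} \left(\left(5^{2}\right)^{2} - 180\right) = -360002 + \left(-34\right) \frac{1}{155} \left(25^{2} - 180\right) = -360002 - \frac{34 \left(625 - 180\right)}{155} = -360002 - \frac{3026}{31} = - \frac{11163088}{31}$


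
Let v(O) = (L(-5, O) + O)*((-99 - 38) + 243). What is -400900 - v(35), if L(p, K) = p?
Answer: -404080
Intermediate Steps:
v(O) = -530 + 106*O (v(O) = (-5 + O)*((-99 - 38) + 243) = (-5 + O)*(-137 + 243) = (-5 + O)*106 = -530 + 106*O)
-400900 - v(35) = -400900 - (-530 + 106*35) = -400900 - (-530 + 3710) = -400900 - 1*3180 = -400900 - 3180 = -404080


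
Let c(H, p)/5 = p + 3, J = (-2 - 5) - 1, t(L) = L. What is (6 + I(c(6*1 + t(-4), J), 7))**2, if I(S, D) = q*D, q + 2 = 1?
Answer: 1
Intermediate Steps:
q = -1 (q = -2 + 1 = -1)
J = -8 (J = -7 - 1 = -8)
c(H, p) = 15 + 5*p (c(H, p) = 5*(p + 3) = 5*(3 + p) = 15 + 5*p)
I(S, D) = -D
(6 + I(c(6*1 + t(-4), J), 7))**2 = (6 - 1*7)**2 = (6 - 7)**2 = (-1)**2 = 1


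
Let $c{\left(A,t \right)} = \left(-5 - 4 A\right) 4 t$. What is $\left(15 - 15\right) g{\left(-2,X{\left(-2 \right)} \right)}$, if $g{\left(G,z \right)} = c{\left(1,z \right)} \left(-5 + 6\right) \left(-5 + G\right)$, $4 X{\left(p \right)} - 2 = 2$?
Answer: $0$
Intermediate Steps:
$X{\left(p \right)} = 1$ ($X{\left(p \right)} = \frac{1}{2} + \frac{1}{4} \cdot 2 = \frac{1}{2} + \frac{1}{2} = 1$)
$c{\left(A,t \right)} = t \left(-20 - 16 A\right)$ ($c{\left(A,t \right)} = \left(-20 - 16 A\right) t = t \left(-20 - 16 A\right)$)
$g{\left(G,z \right)} = - 36 z \left(-5 + G\right)$ ($g{\left(G,z \right)} = - 4 z \left(5 + 4 \cdot 1\right) \left(-5 + 6\right) \left(-5 + G\right) = - 4 z \left(5 + 4\right) 1 \left(-5 + G\right) = \left(-4\right) z 9 \left(-5 + G\right) = - 36 z \left(-5 + G\right)$)
$\left(15 - 15\right) g{\left(-2,X{\left(-2 \right)} \right)} = \left(15 - 15\right) 36 \cdot 1 \left(5 - -2\right) = 0 \cdot 36 \cdot 1 \left(5 + 2\right) = 0 \cdot 36 \cdot 1 \cdot 7 = 0 \cdot 252 = 0$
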